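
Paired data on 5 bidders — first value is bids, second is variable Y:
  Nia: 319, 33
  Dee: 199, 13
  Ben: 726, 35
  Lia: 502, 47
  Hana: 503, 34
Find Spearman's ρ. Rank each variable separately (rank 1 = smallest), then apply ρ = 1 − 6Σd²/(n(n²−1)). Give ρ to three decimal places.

Ranks of variable 1: 2, 1, 5, 3, 4
Ranks of variable 2: 2, 1, 4, 5, 3
d = r₁ − r₂: 0, 0, 1, -2, 1
d²: 0, 0, 1, 4, 1; Σd² = 6
ρ = 1 − 6·6/(5·24) = 1 − 36/120 = 0.700

0.700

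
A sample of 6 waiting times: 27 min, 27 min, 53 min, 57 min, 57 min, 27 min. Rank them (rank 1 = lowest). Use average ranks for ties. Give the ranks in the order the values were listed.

Sorted (ascending): 27, 27, 27, 53, 57, 57
The 3 values of 27 occupy positions 1–3 → average rank 2.
The 2 values of 57 occupy positions 5–6 → average rank (5+6)/2 = 5.5.

2, 2, 4, 5.5, 5.5, 2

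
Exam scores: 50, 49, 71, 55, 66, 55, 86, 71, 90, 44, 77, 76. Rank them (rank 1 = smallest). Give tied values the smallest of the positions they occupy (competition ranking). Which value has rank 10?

Sorted (ascending): 44, 49, 50, 55, 55, 66, 71, 71, 76, 77, 86, 90
The 2 values of 55 occupy positions 4–5 → each gets rank 4.
The 2 values of 71 occupy positions 7–8 → each gets rank 7.
Rank 10 → value 77.

77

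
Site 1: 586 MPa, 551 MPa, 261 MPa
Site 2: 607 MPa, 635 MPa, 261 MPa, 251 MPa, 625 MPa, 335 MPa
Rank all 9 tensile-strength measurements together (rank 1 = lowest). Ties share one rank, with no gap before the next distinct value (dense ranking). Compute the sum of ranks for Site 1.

11

Sorted (ascending): 251, 261, 261, 335, 551, 586, 607, 625, 635
The 2 values of 261 share dense rank 2.
Remaining distinct values take the next consecutive integers.
Site 1 values → pooled ranks: 586→5, 551→4, 261→2
Rank sum = 5 + 4 + 2 = 11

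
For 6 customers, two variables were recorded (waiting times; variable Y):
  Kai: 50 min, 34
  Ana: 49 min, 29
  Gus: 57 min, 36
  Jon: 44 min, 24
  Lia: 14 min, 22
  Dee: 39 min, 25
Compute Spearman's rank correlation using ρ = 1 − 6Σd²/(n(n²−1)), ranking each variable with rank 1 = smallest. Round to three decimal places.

Ranks of variable 1: 5, 4, 6, 3, 1, 2
Ranks of variable 2: 5, 4, 6, 2, 1, 3
d = r₁ − r₂: 0, 0, 0, 1, 0, -1
d²: 0, 0, 0, 1, 0, 1; Σd² = 2
ρ = 1 − 6·2/(6·35) = 1 − 12/210 = 0.943

0.943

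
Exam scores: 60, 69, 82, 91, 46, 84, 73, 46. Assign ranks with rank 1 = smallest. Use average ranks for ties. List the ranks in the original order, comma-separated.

3, 4, 6, 8, 1.5, 7, 5, 1.5

Sorted (ascending): 46, 46, 60, 69, 73, 82, 84, 91
The 2 values of 46 occupy positions 1–2 → average rank (1+2)/2 = 1.5.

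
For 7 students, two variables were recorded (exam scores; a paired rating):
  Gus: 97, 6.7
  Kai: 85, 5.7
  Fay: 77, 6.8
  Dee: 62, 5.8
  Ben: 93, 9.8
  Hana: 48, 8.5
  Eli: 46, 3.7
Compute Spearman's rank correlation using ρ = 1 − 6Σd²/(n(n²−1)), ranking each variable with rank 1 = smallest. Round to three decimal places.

Ranks of variable 1: 7, 5, 4, 3, 6, 2, 1
Ranks of variable 2: 4, 2, 5, 3, 7, 6, 1
d = r₁ − r₂: 3, 3, -1, 0, -1, -4, 0
d²: 9, 9, 1, 0, 1, 16, 0; Σd² = 36
ρ = 1 − 6·36/(7·48) = 1 − 216/336 = 0.357

0.357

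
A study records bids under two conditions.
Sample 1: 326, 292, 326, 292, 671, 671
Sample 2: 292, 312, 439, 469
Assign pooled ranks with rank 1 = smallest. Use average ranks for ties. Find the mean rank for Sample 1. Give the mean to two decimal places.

Sorted (ascending): 292, 292, 292, 312, 326, 326, 439, 469, 671, 671
The 3 values of 292 occupy positions 1–3 → average rank 2.
The 2 values of 326 occupy positions 5–6 → average rank (5+6)/2 = 5.5.
The 2 values of 671 occupy positions 9–10 → average rank (9+10)/2 = 9.5.
Sample 1 values → pooled ranks: 326→5.5, 292→2, 326→5.5, 292→2, 671→9.5, 671→9.5
Mean rank = (5.5 + 2 + 5.5 + 2 + 9.5 + 9.5) / 6 = 5.67

5.67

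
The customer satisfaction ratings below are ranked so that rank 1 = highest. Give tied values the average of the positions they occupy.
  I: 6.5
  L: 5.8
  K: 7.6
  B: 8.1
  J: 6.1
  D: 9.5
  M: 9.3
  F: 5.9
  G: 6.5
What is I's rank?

Sorted (descending): 9.5, 9.3, 8.1, 7.6, 6.5, 6.5, 6.1, 5.9, 5.8
The 2 values of 6.5 occupy positions 5–6 → average rank (5+6)/2 = 5.5.
I has value 6.5 → rank 5.5.

5.5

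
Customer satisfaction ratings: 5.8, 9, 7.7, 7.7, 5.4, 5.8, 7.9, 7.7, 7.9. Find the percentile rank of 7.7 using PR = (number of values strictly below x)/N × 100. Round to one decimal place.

N = 9.
Strictly below 7.7: 3. Equal to 7.7: 3.
PR = 3/9 × 100 = 33.3

33.3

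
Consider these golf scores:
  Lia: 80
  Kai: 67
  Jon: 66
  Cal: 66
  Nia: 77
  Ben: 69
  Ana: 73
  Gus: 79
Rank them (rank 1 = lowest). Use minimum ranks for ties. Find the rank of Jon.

1

Sorted (ascending): 66, 66, 67, 69, 73, 77, 79, 80
The 2 values of 66 occupy positions 1–2 → each gets rank 1.
Jon has value 66 → rank 1.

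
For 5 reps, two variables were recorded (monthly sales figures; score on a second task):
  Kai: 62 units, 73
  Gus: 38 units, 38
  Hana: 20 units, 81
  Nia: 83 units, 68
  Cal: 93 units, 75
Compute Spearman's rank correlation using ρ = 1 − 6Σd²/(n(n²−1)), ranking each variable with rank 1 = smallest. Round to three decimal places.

-0.100

Ranks of variable 1: 3, 2, 1, 4, 5
Ranks of variable 2: 3, 1, 5, 2, 4
d = r₁ − r₂: 0, 1, -4, 2, 1
d²: 0, 1, 16, 4, 1; Σd² = 22
ρ = 1 − 6·22/(5·24) = 1 − 132/120 = -0.100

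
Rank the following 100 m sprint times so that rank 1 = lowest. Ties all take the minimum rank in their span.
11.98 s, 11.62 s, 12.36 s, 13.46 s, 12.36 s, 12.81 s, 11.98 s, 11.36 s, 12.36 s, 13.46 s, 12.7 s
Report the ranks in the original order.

3, 2, 5, 10, 5, 9, 3, 1, 5, 10, 8

Sorted (ascending): 11.36, 11.62, 11.98, 11.98, 12.36, 12.36, 12.36, 12.7, 12.81, 13.46, 13.46
The 2 values of 11.98 occupy positions 3–4 → each gets rank 3.
The 3 values of 12.36 occupy positions 5–7 → each gets rank 5.
The 2 values of 13.46 occupy positions 10–11 → each gets rank 10.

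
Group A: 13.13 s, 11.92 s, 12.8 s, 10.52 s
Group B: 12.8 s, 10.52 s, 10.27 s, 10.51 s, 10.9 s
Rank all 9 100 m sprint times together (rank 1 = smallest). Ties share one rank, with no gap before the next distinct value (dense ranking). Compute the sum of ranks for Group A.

Sorted (ascending): 10.27, 10.51, 10.52, 10.52, 10.9, 11.92, 12.8, 12.8, 13.13
The 2 values of 10.52 share dense rank 3.
The 2 values of 12.8 share dense rank 6.
Remaining distinct values take the next consecutive integers.
Group A values → pooled ranks: 13.13→7, 11.92→5, 12.8→6, 10.52→3
Rank sum = 7 + 5 + 6 + 3 = 21

21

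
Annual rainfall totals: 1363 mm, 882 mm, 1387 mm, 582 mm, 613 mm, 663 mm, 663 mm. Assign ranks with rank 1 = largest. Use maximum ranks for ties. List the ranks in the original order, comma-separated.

2, 3, 1, 7, 6, 5, 5

Sorted (descending): 1387, 1363, 882, 663, 663, 613, 582
The 2 values of 663 occupy positions 4–5 → each gets rank 5.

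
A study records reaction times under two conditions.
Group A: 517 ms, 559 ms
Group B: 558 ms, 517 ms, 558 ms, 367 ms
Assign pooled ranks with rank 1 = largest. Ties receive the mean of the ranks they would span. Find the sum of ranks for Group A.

5.5

Sorted (descending): 559, 558, 558, 517, 517, 367
The 2 values of 558 occupy positions 2–3 → average rank (2+3)/2 = 2.5.
The 2 values of 517 occupy positions 4–5 → average rank (4+5)/2 = 4.5.
Group A values → pooled ranks: 517→4.5, 559→1
Rank sum = 4.5 + 1 = 5.5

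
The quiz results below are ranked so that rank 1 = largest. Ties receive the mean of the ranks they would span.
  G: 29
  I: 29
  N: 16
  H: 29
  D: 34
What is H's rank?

3

Sorted (descending): 34, 29, 29, 29, 16
The 3 values of 29 occupy positions 2–4 → average rank 3.
H has value 29 → rank 3.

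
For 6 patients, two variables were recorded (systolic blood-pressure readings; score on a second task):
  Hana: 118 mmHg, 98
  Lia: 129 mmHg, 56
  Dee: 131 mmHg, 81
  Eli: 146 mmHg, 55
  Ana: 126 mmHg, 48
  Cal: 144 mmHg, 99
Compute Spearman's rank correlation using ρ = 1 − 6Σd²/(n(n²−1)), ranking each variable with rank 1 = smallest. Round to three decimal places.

0.029

Ranks of variable 1: 1, 3, 4, 6, 2, 5
Ranks of variable 2: 5, 3, 4, 2, 1, 6
d = r₁ − r₂: -4, 0, 0, 4, 1, -1
d²: 16, 0, 0, 16, 1, 1; Σd² = 34
ρ = 1 − 6·34/(6·35) = 1 − 204/210 = 0.029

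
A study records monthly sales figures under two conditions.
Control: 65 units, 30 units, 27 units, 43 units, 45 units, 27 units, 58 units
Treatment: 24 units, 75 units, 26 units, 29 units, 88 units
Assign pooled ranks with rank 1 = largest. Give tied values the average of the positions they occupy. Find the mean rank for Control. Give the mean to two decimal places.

Sorted (descending): 88, 75, 65, 58, 45, 43, 30, 29, 27, 27, 26, 24
The 2 values of 27 occupy positions 9–10 → average rank (9+10)/2 = 9.5.
Control values → pooled ranks: 65→3, 30→7, 27→9.5, 43→6, 45→5, 27→9.5, 58→4
Mean rank = (3 + 7 + 9.5 + 6 + 5 + 9.5 + 4) / 7 = 6.29

6.29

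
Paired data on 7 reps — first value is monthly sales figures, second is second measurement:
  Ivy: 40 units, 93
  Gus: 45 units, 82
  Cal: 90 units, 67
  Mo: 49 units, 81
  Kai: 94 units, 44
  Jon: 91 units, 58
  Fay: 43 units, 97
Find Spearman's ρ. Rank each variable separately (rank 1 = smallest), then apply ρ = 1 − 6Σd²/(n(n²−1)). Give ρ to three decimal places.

Ranks of variable 1: 1, 3, 5, 4, 7, 6, 2
Ranks of variable 2: 6, 5, 3, 4, 1, 2, 7
d = r₁ − r₂: -5, -2, 2, 0, 6, 4, -5
d²: 25, 4, 4, 0, 36, 16, 25; Σd² = 110
ρ = 1 − 6·110/(7·48) = 1 − 660/336 = -0.964

-0.964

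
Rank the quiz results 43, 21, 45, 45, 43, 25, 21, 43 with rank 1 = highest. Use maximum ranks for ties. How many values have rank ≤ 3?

Sorted (descending): 45, 45, 43, 43, 43, 25, 21, 21
The 2 values of 45 occupy positions 1–2 → each gets rank 2.
The 3 values of 43 occupy positions 3–5 → each gets rank 5.
The 2 values of 21 occupy positions 7–8 → each gets rank 8.
Ranks ≤ 3: {2, 2} → 2 values.

2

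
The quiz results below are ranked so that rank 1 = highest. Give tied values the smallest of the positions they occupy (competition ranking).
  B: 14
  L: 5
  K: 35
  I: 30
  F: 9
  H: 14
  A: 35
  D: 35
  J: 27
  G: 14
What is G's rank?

6

Sorted (descending): 35, 35, 35, 30, 27, 14, 14, 14, 9, 5
The 3 values of 35 occupy positions 1–3 → each gets rank 1.
The 3 values of 14 occupy positions 6–8 → each gets rank 6.
G has value 14 → rank 6.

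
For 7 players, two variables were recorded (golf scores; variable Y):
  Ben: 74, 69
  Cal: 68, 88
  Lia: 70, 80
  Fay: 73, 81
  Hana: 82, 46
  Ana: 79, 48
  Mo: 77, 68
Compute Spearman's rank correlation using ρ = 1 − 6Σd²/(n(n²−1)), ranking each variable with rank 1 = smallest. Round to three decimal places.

Ranks of variable 1: 4, 1, 2, 3, 7, 6, 5
Ranks of variable 2: 4, 7, 5, 6, 1, 2, 3
d = r₁ − r₂: 0, -6, -3, -3, 6, 4, 2
d²: 0, 36, 9, 9, 36, 16, 4; Σd² = 110
ρ = 1 − 6·110/(7·48) = 1 − 660/336 = -0.964

-0.964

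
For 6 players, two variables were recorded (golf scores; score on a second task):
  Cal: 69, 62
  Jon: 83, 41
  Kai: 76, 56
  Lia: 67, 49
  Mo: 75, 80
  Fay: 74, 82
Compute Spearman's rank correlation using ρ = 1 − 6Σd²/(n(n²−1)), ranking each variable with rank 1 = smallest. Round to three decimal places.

Ranks of variable 1: 2, 6, 5, 1, 4, 3
Ranks of variable 2: 4, 1, 3, 2, 5, 6
d = r₁ − r₂: -2, 5, 2, -1, -1, -3
d²: 4, 25, 4, 1, 1, 9; Σd² = 44
ρ = 1 − 6·44/(6·35) = 1 − 264/210 = -0.257

-0.257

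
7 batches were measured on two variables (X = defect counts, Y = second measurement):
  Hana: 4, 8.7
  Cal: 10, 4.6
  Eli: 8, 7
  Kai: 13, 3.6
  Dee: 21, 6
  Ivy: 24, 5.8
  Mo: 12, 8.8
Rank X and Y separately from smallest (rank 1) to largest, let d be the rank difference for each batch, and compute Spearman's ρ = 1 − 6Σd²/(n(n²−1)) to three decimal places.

Ranks of variable 1: 1, 3, 2, 5, 6, 7, 4
Ranks of variable 2: 6, 2, 5, 1, 4, 3, 7
d = r₁ − r₂: -5, 1, -3, 4, 2, 4, -3
d²: 25, 1, 9, 16, 4, 16, 9; Σd² = 80
ρ = 1 − 6·80/(7·48) = 1 − 480/336 = -0.429

-0.429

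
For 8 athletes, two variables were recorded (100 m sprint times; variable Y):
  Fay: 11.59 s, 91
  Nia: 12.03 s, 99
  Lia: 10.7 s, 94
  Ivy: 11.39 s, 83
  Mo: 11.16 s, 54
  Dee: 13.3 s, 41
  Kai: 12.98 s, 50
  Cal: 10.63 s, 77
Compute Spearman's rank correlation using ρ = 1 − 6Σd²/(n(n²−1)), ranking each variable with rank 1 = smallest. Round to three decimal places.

Ranks of variable 1: 5, 6, 2, 4, 3, 8, 7, 1
Ranks of variable 2: 6, 8, 7, 5, 3, 1, 2, 4
d = r₁ − r₂: -1, -2, -5, -1, 0, 7, 5, -3
d²: 1, 4, 25, 1, 0, 49, 25, 9; Σd² = 114
ρ = 1 − 6·114/(8·63) = 1 − 684/504 = -0.357

-0.357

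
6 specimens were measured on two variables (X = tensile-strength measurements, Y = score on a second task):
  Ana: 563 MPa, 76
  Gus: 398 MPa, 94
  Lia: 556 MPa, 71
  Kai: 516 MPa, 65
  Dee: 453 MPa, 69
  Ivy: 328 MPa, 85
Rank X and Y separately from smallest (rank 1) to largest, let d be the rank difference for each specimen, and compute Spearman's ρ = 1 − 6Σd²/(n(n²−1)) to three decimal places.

Ranks of variable 1: 6, 2, 5, 4, 3, 1
Ranks of variable 2: 4, 6, 3, 1, 2, 5
d = r₁ − r₂: 2, -4, 2, 3, 1, -4
d²: 4, 16, 4, 9, 1, 16; Σd² = 50
ρ = 1 − 6·50/(6·35) = 1 − 300/210 = -0.429

-0.429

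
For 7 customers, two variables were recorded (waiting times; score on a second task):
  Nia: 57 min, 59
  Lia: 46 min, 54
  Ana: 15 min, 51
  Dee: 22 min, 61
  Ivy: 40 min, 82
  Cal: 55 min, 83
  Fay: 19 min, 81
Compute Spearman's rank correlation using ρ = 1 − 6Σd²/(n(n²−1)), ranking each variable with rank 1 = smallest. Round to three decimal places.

0.286

Ranks of variable 1: 7, 5, 1, 3, 4, 6, 2
Ranks of variable 2: 3, 2, 1, 4, 6, 7, 5
d = r₁ − r₂: 4, 3, 0, -1, -2, -1, -3
d²: 16, 9, 0, 1, 4, 1, 9; Σd² = 40
ρ = 1 − 6·40/(7·48) = 1 − 240/336 = 0.286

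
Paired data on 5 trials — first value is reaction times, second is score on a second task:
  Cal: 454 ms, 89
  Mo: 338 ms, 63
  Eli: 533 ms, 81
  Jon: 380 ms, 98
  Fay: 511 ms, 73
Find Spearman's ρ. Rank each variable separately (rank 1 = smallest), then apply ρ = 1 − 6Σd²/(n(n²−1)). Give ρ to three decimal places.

Ranks of variable 1: 3, 1, 5, 2, 4
Ranks of variable 2: 4, 1, 3, 5, 2
d = r₁ − r₂: -1, 0, 2, -3, 2
d²: 1, 0, 4, 9, 4; Σd² = 18
ρ = 1 − 6·18/(5·24) = 1 − 108/120 = 0.100

0.100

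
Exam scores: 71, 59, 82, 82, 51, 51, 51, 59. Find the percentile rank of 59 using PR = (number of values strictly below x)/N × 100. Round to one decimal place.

N = 8.
Strictly below 59: 3. Equal to 59: 2.
PR = 3/8 × 100 = 37.5

37.5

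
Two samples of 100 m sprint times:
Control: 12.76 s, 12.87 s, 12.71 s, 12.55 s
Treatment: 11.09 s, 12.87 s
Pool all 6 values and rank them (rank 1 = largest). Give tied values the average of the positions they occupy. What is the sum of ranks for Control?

Sorted (descending): 12.87, 12.87, 12.76, 12.71, 12.55, 11.09
The 2 values of 12.87 occupy positions 1–2 → average rank (1+2)/2 = 1.5.
Control values → pooled ranks: 12.76→3, 12.87→1.5, 12.71→4, 12.55→5
Rank sum = 3 + 1.5 + 4 + 5 = 13.5

13.5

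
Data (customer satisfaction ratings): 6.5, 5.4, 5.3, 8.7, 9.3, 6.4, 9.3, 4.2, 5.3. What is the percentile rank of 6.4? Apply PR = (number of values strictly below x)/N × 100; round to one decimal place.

44.4

N = 9.
Strictly below 6.4: 4. Equal to 6.4: 1.
PR = 4/9 × 100 = 44.4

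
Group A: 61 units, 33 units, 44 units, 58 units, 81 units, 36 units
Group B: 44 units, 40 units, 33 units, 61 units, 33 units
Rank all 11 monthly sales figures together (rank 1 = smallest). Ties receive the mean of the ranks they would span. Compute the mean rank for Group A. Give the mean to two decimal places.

6.83

Sorted (ascending): 33, 33, 33, 36, 40, 44, 44, 58, 61, 61, 81
The 3 values of 33 occupy positions 1–3 → average rank 2.
The 2 values of 44 occupy positions 6–7 → average rank (6+7)/2 = 6.5.
The 2 values of 61 occupy positions 9–10 → average rank (9+10)/2 = 9.5.
Group A values → pooled ranks: 61→9.5, 33→2, 44→6.5, 58→8, 81→11, 36→4
Mean rank = (9.5 + 2 + 6.5 + 8 + 11 + 4) / 6 = 6.83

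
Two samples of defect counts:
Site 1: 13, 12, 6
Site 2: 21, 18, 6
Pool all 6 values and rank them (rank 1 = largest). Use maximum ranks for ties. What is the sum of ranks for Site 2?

9

Sorted (descending): 21, 18, 13, 12, 6, 6
The 2 values of 6 occupy positions 5–6 → each gets rank 6.
Site 2 values → pooled ranks: 21→1, 18→2, 6→6
Rank sum = 1 + 2 + 6 = 9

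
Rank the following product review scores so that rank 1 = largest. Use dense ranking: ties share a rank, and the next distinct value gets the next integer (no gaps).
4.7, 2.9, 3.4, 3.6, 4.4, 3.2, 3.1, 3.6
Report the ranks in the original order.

Sorted (descending): 4.7, 4.4, 3.6, 3.6, 3.4, 3.2, 3.1, 2.9
The 2 values of 3.6 share dense rank 3.
Remaining distinct values take the next consecutive integers.

1, 7, 4, 3, 2, 5, 6, 3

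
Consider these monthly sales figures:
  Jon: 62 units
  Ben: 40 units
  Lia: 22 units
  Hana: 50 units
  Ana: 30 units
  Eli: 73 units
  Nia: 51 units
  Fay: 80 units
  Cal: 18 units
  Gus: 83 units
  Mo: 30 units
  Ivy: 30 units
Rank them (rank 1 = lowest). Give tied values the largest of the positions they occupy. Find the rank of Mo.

Sorted (ascending): 18, 22, 30, 30, 30, 40, 50, 51, 62, 73, 80, 83
The 3 values of 30 occupy positions 3–5 → each gets rank 5.
Mo has value 30 units → rank 5.

5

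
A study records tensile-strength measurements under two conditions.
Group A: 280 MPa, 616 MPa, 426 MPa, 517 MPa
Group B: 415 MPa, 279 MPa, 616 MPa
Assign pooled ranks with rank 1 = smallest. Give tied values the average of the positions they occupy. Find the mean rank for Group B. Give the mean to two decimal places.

3.50

Sorted (ascending): 279, 280, 415, 426, 517, 616, 616
The 2 values of 616 occupy positions 6–7 → average rank (6+7)/2 = 6.5.
Group B values → pooled ranks: 415→3, 279→1, 616→6.5
Mean rank = (3 + 1 + 6.5) / 3 = 3.50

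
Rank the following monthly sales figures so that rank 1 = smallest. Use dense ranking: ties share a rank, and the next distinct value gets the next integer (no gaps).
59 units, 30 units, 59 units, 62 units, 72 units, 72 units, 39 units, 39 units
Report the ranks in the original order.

Sorted (ascending): 30, 39, 39, 59, 59, 62, 72, 72
The 2 values of 39 share dense rank 2.
The 2 values of 59 share dense rank 3.
The 2 values of 72 share dense rank 5.
Remaining distinct values take the next consecutive integers.

3, 1, 3, 4, 5, 5, 2, 2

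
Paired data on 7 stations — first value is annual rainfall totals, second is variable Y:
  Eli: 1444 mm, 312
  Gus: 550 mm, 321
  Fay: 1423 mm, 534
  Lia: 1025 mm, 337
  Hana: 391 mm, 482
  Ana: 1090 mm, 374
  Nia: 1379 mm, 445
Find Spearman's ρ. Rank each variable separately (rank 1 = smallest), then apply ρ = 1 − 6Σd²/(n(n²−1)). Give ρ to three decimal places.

-0.107

Ranks of variable 1: 7, 2, 6, 3, 1, 4, 5
Ranks of variable 2: 1, 2, 7, 3, 6, 4, 5
d = r₁ − r₂: 6, 0, -1, 0, -5, 0, 0
d²: 36, 0, 1, 0, 25, 0, 0; Σd² = 62
ρ = 1 − 6·62/(7·48) = 1 − 372/336 = -0.107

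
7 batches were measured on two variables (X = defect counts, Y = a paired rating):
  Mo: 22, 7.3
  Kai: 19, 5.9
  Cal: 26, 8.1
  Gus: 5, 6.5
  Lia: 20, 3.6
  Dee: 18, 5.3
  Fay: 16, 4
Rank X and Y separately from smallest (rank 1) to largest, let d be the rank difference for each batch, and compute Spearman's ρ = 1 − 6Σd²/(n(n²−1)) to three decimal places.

0.429

Ranks of variable 1: 6, 4, 7, 1, 5, 3, 2
Ranks of variable 2: 6, 4, 7, 5, 1, 3, 2
d = r₁ − r₂: 0, 0, 0, -4, 4, 0, 0
d²: 0, 0, 0, 16, 16, 0, 0; Σd² = 32
ρ = 1 − 6·32/(7·48) = 1 − 192/336 = 0.429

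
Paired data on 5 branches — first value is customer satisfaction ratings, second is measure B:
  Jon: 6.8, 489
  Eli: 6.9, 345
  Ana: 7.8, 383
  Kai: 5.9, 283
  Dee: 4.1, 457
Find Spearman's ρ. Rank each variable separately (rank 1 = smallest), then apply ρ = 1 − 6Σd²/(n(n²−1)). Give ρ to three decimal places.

-0.100

Ranks of variable 1: 3, 4, 5, 2, 1
Ranks of variable 2: 5, 2, 3, 1, 4
d = r₁ − r₂: -2, 2, 2, 1, -3
d²: 4, 4, 4, 1, 9; Σd² = 22
ρ = 1 − 6·22/(5·24) = 1 − 132/120 = -0.100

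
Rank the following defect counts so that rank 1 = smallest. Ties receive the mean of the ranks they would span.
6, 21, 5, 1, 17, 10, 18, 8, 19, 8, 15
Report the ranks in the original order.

3, 11, 2, 1, 8, 6, 9, 4.5, 10, 4.5, 7

Sorted (ascending): 1, 5, 6, 8, 8, 10, 15, 17, 18, 19, 21
The 2 values of 8 occupy positions 4–5 → average rank (4+5)/2 = 4.5.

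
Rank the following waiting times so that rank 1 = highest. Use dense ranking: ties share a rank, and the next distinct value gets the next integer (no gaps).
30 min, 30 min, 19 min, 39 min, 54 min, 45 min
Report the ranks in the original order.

4, 4, 5, 3, 1, 2

Sorted (descending): 54, 45, 39, 30, 30, 19
The 2 values of 30 share dense rank 4.
Remaining distinct values take the next consecutive integers.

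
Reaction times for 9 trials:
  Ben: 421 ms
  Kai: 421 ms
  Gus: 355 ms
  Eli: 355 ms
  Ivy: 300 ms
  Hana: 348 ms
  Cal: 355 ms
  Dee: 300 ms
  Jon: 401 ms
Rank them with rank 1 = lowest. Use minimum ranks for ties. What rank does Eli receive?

4

Sorted (ascending): 300, 300, 348, 355, 355, 355, 401, 421, 421
The 2 values of 300 occupy positions 1–2 → each gets rank 1.
The 3 values of 355 occupy positions 4–6 → each gets rank 4.
The 2 values of 421 occupy positions 8–9 → each gets rank 8.
Eli has value 355 ms → rank 4.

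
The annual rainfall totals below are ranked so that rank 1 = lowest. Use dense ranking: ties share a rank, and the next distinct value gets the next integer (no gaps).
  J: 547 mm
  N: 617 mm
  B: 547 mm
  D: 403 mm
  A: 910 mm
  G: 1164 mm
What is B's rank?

2

Sorted (ascending): 403, 547, 547, 617, 910, 1164
The 2 values of 547 share dense rank 2.
Remaining distinct values take the next consecutive integers.
B has value 547 mm → rank 2.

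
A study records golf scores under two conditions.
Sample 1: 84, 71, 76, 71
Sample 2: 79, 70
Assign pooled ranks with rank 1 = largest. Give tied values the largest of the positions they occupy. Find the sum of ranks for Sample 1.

14

Sorted (descending): 84, 79, 76, 71, 71, 70
The 2 values of 71 occupy positions 4–5 → each gets rank 5.
Sample 1 values → pooled ranks: 84→1, 71→5, 76→3, 71→5
Rank sum = 1 + 5 + 3 + 5 = 14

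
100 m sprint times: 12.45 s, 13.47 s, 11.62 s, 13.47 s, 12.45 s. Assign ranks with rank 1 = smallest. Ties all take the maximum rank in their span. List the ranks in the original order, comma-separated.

3, 5, 1, 5, 3

Sorted (ascending): 11.62, 12.45, 12.45, 13.47, 13.47
The 2 values of 12.45 occupy positions 2–3 → each gets rank 3.
The 2 values of 13.47 occupy positions 4–5 → each gets rank 5.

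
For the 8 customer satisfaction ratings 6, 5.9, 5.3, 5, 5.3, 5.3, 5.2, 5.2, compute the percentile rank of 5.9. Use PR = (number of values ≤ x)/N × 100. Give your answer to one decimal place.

87.5

N = 8.
Strictly below 5.9: 6. Equal to 5.9: 1.
PR = 7/8 × 100 = 87.5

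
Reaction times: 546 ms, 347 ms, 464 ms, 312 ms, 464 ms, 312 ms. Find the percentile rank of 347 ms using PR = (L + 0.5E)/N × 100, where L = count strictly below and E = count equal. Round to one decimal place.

N = 6.
Strictly below 347: 2. Equal to 347: 1.
PR = (2 + 0.5·1)/6 × 100 = 41.7

41.7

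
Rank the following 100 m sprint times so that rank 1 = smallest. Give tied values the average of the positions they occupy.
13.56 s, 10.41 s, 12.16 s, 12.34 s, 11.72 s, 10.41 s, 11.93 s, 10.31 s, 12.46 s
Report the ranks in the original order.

9, 2.5, 6, 7, 4, 2.5, 5, 1, 8

Sorted (ascending): 10.31, 10.41, 10.41, 11.72, 11.93, 12.16, 12.34, 12.46, 13.56
The 2 values of 10.41 occupy positions 2–3 → average rank (2+3)/2 = 2.5.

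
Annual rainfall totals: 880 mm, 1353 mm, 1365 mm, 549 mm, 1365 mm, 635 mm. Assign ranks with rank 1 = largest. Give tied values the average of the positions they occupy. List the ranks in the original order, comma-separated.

4, 3, 1.5, 6, 1.5, 5

Sorted (descending): 1365, 1365, 1353, 880, 635, 549
The 2 values of 1365 occupy positions 1–2 → average rank (1+2)/2 = 1.5.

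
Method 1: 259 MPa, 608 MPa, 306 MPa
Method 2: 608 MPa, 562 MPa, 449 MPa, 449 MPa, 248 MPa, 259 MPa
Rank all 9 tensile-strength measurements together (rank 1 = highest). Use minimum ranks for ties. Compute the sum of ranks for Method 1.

Sorted (descending): 608, 608, 562, 449, 449, 306, 259, 259, 248
The 2 values of 608 occupy positions 1–2 → each gets rank 1.
The 2 values of 449 occupy positions 4–5 → each gets rank 4.
The 2 values of 259 occupy positions 7–8 → each gets rank 7.
Method 1 values → pooled ranks: 259→7, 608→1, 306→6
Rank sum = 7 + 1 + 6 = 14

14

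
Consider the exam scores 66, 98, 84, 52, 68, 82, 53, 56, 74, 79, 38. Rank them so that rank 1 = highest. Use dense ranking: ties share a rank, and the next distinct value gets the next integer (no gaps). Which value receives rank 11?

38

Sorted (descending): 98, 84, 82, 79, 74, 68, 66, 56, 53, 52, 38
No ties — each value takes its position as its rank.
Rank 11 → value 38.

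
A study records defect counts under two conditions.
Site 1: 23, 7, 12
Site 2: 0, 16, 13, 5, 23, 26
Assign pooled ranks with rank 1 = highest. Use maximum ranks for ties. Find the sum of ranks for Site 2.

30

Sorted (descending): 26, 23, 23, 16, 13, 12, 7, 5, 0
The 2 values of 23 occupy positions 2–3 → each gets rank 3.
Site 2 values → pooled ranks: 0→9, 16→4, 13→5, 5→8, 23→3, 26→1
Rank sum = 9 + 4 + 5 + 8 + 3 + 1 = 30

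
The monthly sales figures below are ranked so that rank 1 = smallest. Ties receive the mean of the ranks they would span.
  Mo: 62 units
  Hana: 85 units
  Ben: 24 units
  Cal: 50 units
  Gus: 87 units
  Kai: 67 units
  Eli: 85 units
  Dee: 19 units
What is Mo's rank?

Sorted (ascending): 19, 24, 50, 62, 67, 85, 85, 87
The 2 values of 85 occupy positions 6–7 → average rank (6+7)/2 = 6.5.
Mo has value 62 units → rank 4.

4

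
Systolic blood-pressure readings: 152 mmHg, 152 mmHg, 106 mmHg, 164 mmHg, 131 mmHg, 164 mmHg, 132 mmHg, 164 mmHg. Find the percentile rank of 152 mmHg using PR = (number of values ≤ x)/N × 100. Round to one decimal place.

62.5

N = 8.
Strictly below 152: 3. Equal to 152: 2.
PR = 5/8 × 100 = 62.5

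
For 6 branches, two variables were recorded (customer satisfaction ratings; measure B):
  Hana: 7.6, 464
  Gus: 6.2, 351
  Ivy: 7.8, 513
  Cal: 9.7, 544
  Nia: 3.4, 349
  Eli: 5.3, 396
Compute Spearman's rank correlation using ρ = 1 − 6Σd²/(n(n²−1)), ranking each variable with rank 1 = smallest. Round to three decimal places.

Ranks of variable 1: 4, 3, 5, 6, 1, 2
Ranks of variable 2: 4, 2, 5, 6, 1, 3
d = r₁ − r₂: 0, 1, 0, 0, 0, -1
d²: 0, 1, 0, 0, 0, 1; Σd² = 2
ρ = 1 − 6·2/(6·35) = 1 − 12/210 = 0.943

0.943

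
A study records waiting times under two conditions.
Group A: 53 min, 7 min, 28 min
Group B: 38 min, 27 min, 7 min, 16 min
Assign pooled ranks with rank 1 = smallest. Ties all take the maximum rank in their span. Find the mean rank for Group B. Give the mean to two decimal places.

Sorted (ascending): 7, 7, 16, 27, 28, 38, 53
The 2 values of 7 occupy positions 1–2 → each gets rank 2.
Group B values → pooled ranks: 38→6, 27→4, 7→2, 16→3
Mean rank = (6 + 4 + 2 + 3) / 4 = 3.75

3.75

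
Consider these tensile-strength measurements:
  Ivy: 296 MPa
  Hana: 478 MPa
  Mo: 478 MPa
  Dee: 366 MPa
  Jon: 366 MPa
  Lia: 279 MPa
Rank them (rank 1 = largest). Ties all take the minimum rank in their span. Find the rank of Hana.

Sorted (descending): 478, 478, 366, 366, 296, 279
The 2 values of 478 occupy positions 1–2 → each gets rank 1.
The 2 values of 366 occupy positions 3–4 → each gets rank 3.
Hana has value 478 MPa → rank 1.

1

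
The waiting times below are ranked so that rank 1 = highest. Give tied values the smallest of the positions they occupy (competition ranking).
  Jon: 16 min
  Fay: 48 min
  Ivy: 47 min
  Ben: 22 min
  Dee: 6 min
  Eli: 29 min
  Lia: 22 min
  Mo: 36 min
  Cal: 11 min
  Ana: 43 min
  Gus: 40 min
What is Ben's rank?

7

Sorted (descending): 48, 47, 43, 40, 36, 29, 22, 22, 16, 11, 6
The 2 values of 22 occupy positions 7–8 → each gets rank 7.
Ben has value 22 min → rank 7.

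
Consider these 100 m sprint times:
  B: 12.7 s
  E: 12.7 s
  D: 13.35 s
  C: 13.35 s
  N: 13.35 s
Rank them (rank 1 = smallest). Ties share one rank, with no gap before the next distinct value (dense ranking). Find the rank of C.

2

Sorted (ascending): 12.7, 12.7, 13.35, 13.35, 13.35
The 2 values of 12.7 share dense rank 1.
The 3 values of 13.35 share dense rank 2.
C has value 13.35 s → rank 2.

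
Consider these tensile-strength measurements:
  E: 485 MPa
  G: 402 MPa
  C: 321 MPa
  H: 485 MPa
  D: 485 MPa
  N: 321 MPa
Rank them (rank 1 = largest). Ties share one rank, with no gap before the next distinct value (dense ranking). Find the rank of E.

Sorted (descending): 485, 485, 485, 402, 321, 321
The 3 values of 485 share dense rank 1.
The 2 values of 321 share dense rank 3.
Remaining distinct values take the next consecutive integers.
E has value 485 MPa → rank 1.

1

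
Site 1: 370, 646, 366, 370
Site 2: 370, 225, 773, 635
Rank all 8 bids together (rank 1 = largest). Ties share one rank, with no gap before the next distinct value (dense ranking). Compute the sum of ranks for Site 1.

Sorted (descending): 773, 646, 635, 370, 370, 370, 366, 225
The 3 values of 370 share dense rank 4.
Remaining distinct values take the next consecutive integers.
Site 1 values → pooled ranks: 370→4, 646→2, 366→5, 370→4
Rank sum = 4 + 2 + 5 + 4 = 15

15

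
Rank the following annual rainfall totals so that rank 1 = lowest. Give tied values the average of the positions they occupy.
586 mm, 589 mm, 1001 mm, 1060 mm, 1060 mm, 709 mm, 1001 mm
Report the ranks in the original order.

1, 2, 4.5, 6.5, 6.5, 3, 4.5

Sorted (ascending): 586, 589, 709, 1001, 1001, 1060, 1060
The 2 values of 1001 occupy positions 4–5 → average rank (4+5)/2 = 4.5.
The 2 values of 1060 occupy positions 6–7 → average rank (6+7)/2 = 6.5.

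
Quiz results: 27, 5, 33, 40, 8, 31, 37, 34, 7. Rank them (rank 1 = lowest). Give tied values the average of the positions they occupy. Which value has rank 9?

40

Sorted (ascending): 5, 7, 8, 27, 31, 33, 34, 37, 40
No ties — each value takes its position as its rank.
Rank 9 → value 40.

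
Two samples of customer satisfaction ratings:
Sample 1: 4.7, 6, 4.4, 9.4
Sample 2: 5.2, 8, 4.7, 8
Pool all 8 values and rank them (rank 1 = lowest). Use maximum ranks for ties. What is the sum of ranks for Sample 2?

21

Sorted (ascending): 4.4, 4.7, 4.7, 5.2, 6, 8, 8, 9.4
The 2 values of 4.7 occupy positions 2–3 → each gets rank 3.
The 2 values of 8 occupy positions 6–7 → each gets rank 7.
Sample 2 values → pooled ranks: 5.2→4, 8→7, 4.7→3, 8→7
Rank sum = 4 + 7 + 3 + 7 = 21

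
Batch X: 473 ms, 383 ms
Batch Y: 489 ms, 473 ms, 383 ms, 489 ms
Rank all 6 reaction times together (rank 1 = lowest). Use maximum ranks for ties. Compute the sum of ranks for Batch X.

Sorted (ascending): 383, 383, 473, 473, 489, 489
The 2 values of 383 occupy positions 1–2 → each gets rank 2.
The 2 values of 473 occupy positions 3–4 → each gets rank 4.
The 2 values of 489 occupy positions 5–6 → each gets rank 6.
Batch X values → pooled ranks: 473→4, 383→2
Rank sum = 4 + 2 = 6

6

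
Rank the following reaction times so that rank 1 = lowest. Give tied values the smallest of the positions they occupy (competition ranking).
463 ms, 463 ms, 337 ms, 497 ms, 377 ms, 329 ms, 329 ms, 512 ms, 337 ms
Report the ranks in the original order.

Sorted (ascending): 329, 329, 337, 337, 377, 463, 463, 497, 512
The 2 values of 329 occupy positions 1–2 → each gets rank 1.
The 2 values of 337 occupy positions 3–4 → each gets rank 3.
The 2 values of 463 occupy positions 6–7 → each gets rank 6.

6, 6, 3, 8, 5, 1, 1, 9, 3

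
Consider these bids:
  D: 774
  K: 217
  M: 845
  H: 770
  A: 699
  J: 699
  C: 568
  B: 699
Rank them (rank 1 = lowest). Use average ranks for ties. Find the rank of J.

4

Sorted (ascending): 217, 568, 699, 699, 699, 770, 774, 845
The 3 values of 699 occupy positions 3–5 → average rank 4.
J has value 699 → rank 4.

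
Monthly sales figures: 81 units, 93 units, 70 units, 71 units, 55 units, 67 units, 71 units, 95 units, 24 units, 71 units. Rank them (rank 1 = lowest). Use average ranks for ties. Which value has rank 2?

55

Sorted (ascending): 24, 55, 67, 70, 71, 71, 71, 81, 93, 95
The 3 values of 71 occupy positions 5–7 → average rank 6.
Rank 2 → value 55.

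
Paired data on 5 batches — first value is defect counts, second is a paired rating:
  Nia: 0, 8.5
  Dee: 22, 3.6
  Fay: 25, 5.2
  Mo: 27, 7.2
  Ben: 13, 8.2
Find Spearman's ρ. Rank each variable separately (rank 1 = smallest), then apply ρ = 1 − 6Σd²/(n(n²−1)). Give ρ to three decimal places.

-0.600

Ranks of variable 1: 1, 3, 4, 5, 2
Ranks of variable 2: 5, 1, 2, 3, 4
d = r₁ − r₂: -4, 2, 2, 2, -2
d²: 16, 4, 4, 4, 4; Σd² = 32
ρ = 1 − 6·32/(5·24) = 1 − 192/120 = -0.600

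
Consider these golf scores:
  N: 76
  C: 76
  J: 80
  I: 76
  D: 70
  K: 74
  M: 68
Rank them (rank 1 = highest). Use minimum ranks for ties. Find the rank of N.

2

Sorted (descending): 80, 76, 76, 76, 74, 70, 68
The 3 values of 76 occupy positions 2–4 → each gets rank 2.
N has value 76 → rank 2.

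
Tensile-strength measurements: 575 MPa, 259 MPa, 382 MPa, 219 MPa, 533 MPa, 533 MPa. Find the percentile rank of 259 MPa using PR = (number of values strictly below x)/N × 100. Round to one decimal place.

16.7

N = 6.
Strictly below 259: 1. Equal to 259: 1.
PR = 1/6 × 100 = 16.7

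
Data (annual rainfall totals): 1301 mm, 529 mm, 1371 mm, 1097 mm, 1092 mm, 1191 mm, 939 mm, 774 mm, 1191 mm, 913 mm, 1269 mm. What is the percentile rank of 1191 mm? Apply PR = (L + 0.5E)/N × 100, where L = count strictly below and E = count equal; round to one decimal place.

N = 11.
Strictly below 1191: 6. Equal to 1191: 2.
PR = (6 + 0.5·2)/11 × 100 = 63.6

63.6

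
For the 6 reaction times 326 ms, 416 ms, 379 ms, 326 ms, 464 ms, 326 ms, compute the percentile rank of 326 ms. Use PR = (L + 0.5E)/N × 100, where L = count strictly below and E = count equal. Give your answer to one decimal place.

25.0

N = 6.
Strictly below 326: 0. Equal to 326: 3.
PR = (0 + 0.5·3)/6 × 100 = 25.0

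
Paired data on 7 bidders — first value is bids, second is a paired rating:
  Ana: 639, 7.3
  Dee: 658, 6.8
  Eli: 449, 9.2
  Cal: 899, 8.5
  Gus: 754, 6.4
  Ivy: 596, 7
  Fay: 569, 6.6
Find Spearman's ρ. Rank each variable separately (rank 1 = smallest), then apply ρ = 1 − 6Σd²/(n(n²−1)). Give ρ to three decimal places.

-0.214

Ranks of variable 1: 4, 5, 1, 7, 6, 3, 2
Ranks of variable 2: 5, 3, 7, 6, 1, 4, 2
d = r₁ − r₂: -1, 2, -6, 1, 5, -1, 0
d²: 1, 4, 36, 1, 25, 1, 0; Σd² = 68
ρ = 1 − 6·68/(7·48) = 1 − 408/336 = -0.214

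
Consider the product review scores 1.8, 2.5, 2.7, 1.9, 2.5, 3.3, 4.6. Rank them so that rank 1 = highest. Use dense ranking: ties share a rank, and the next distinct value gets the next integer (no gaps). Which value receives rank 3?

2.7

Sorted (descending): 4.6, 3.3, 2.7, 2.5, 2.5, 1.9, 1.8
The 2 values of 2.5 share dense rank 4.
Remaining distinct values take the next consecutive integers.
Rank 3 → value 2.7.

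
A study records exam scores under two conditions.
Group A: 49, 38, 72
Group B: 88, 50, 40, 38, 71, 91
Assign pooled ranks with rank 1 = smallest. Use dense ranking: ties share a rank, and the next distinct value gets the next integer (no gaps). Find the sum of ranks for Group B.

27

Sorted (ascending): 38, 38, 40, 49, 50, 71, 72, 88, 91
The 2 values of 38 share dense rank 1.
Remaining distinct values take the next consecutive integers.
Group B values → pooled ranks: 88→7, 50→4, 40→2, 38→1, 71→5, 91→8
Rank sum = 7 + 4 + 2 + 1 + 5 + 8 = 27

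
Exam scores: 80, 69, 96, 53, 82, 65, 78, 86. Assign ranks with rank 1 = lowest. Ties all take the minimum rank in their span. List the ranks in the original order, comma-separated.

Sorted (ascending): 53, 65, 69, 78, 80, 82, 86, 96
No ties — each value takes its position as its rank.

5, 3, 8, 1, 6, 2, 4, 7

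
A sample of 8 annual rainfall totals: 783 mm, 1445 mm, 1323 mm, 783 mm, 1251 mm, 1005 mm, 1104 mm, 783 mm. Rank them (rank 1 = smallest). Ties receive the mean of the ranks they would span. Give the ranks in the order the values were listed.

2, 8, 7, 2, 6, 4, 5, 2

Sorted (ascending): 783, 783, 783, 1005, 1104, 1251, 1323, 1445
The 3 values of 783 occupy positions 1–3 → average rank 2.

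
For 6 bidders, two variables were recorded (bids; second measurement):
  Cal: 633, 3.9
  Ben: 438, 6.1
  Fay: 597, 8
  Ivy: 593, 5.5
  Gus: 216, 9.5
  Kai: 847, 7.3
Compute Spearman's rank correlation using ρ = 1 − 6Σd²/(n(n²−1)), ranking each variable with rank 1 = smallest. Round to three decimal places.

-0.371

Ranks of variable 1: 5, 2, 4, 3, 1, 6
Ranks of variable 2: 1, 3, 5, 2, 6, 4
d = r₁ − r₂: 4, -1, -1, 1, -5, 2
d²: 16, 1, 1, 1, 25, 4; Σd² = 48
ρ = 1 − 6·48/(6·35) = 1 − 288/210 = -0.371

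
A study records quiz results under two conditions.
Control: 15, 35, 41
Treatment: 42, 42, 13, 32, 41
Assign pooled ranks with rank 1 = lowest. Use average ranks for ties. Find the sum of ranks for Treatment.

24.5

Sorted (ascending): 13, 15, 32, 35, 41, 41, 42, 42
The 2 values of 41 occupy positions 5–6 → average rank (5+6)/2 = 5.5.
The 2 values of 42 occupy positions 7–8 → average rank (7+8)/2 = 7.5.
Treatment values → pooled ranks: 42→7.5, 42→7.5, 13→1, 32→3, 41→5.5
Rank sum = 7.5 + 7.5 + 1 + 3 + 5.5 = 24.5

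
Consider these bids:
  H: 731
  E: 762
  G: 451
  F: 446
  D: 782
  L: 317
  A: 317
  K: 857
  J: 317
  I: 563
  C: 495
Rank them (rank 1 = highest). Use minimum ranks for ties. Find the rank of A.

Sorted (descending): 857, 782, 762, 731, 563, 495, 451, 446, 317, 317, 317
The 3 values of 317 occupy positions 9–11 → each gets rank 9.
A has value 317 → rank 9.

9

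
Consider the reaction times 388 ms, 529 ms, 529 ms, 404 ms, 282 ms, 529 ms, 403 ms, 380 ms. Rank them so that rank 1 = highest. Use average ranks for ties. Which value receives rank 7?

380

Sorted (descending): 529, 529, 529, 404, 403, 388, 380, 282
The 3 values of 529 occupy positions 1–3 → average rank 2.
Rank 7 → value 380.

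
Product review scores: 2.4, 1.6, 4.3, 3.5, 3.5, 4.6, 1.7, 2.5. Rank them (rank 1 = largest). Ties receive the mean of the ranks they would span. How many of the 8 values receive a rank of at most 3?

2

Sorted (descending): 4.6, 4.3, 3.5, 3.5, 2.5, 2.4, 1.7, 1.6
The 2 values of 3.5 occupy positions 3–4 → average rank (3+4)/2 = 3.5.
Ranks ≤ 3: {1, 2} → 2 values.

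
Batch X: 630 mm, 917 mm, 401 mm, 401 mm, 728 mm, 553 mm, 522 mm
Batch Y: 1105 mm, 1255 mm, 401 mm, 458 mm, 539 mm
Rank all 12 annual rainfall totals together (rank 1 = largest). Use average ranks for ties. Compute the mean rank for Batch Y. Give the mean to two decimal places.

6.00

Sorted (descending): 1255, 1105, 917, 728, 630, 553, 539, 522, 458, 401, 401, 401
The 3 values of 401 occupy positions 10–12 → average rank 11.
Batch Y values → pooled ranks: 1105→2, 1255→1, 401→11, 458→9, 539→7
Mean rank = (2 + 1 + 11 + 9 + 7) / 5 = 6.00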